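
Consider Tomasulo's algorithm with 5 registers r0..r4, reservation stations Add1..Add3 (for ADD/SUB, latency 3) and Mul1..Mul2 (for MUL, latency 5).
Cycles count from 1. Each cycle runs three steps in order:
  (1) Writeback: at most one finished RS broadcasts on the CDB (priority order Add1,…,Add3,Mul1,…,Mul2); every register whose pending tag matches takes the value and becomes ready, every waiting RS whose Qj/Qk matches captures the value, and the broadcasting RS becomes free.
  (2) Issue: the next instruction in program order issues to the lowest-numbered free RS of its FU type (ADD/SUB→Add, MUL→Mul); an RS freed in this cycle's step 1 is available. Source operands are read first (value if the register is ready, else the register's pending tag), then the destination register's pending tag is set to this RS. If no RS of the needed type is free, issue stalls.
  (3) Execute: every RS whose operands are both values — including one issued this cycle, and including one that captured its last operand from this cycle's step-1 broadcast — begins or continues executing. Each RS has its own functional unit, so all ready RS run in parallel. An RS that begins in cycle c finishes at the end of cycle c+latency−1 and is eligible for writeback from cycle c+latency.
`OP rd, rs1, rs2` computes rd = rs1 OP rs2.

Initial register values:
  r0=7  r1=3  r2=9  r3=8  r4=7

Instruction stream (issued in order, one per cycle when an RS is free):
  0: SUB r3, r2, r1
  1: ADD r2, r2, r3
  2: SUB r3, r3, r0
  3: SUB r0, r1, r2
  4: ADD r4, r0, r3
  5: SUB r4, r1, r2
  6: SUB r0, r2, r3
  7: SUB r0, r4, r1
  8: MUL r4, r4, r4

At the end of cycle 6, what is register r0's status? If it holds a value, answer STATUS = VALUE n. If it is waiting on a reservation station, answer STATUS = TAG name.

c1: issue SUB r3<-Add1 | r0:7,r1:3,r2:9,r3:Add1,r4:7
c2: issue ADD r2<-Add2 | r0:7,r1:3,r2:Add2,r3:Add1,r4:7
c3: issue SUB r3<-Add3 | r0:7,r1:3,r2:Add2,r3:Add3,r4:7
c4: CDB Add1=6; issue SUB r0<-Add1 | r0:Add1,r1:3,r2:Add2,r3:Add3,r4:7
c5: stall | r0:Add1,r1:3,r2:Add2,r3:Add3,r4:7
c6: stall | r0:Add1,r1:3,r2:Add2,r3:Add3,r4:7

STATUS = TAG Add1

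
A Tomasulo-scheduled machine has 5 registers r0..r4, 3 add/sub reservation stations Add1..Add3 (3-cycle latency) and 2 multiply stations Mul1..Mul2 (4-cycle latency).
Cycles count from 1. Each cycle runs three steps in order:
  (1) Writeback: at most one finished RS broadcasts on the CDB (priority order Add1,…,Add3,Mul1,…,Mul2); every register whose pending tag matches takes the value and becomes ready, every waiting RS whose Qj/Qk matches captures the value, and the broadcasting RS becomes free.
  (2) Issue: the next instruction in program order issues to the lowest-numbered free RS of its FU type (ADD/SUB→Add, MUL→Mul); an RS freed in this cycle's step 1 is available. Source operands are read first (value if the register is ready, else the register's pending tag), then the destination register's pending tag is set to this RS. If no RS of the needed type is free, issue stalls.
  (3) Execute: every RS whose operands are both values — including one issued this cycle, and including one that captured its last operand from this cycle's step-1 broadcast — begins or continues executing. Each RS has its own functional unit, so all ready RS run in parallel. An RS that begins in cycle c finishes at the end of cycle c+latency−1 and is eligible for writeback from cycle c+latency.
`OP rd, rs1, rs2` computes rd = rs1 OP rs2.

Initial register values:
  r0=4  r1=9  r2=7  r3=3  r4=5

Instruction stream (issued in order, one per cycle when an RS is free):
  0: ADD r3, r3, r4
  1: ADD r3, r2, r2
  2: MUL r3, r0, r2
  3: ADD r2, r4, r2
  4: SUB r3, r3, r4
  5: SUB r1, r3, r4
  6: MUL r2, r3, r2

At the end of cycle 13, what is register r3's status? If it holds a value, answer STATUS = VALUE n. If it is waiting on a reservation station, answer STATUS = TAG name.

c1: issue ADD r3<-Add1 | r0:4,r1:9,r2:7,r3:Add1,r4:5
c2: issue ADD r3<-Add2 | r0:4,r1:9,r2:7,r3:Add2,r4:5
c3: issue MUL r3<-Mul1 | r0:4,r1:9,r2:7,r3:Mul1,r4:5
c4: CDB Add1=8; issue ADD r2<-Add1 | r0:4,r1:9,r2:Add1,r3:Mul1,r4:5
c5: CDB Add2=14; issue SUB r3<-Add2 | r0:4,r1:9,r2:Add1,r3:Add2,r4:5
c6: issue SUB r1<-Add3 | r0:4,r1:Add3,r2:Add1,r3:Add2,r4:5
c7: CDB Add1=12; issue MUL r2<-Mul2 | r0:4,r1:Add3,r2:Mul2,r3:Add2,r4:5
c8: CDB Mul1=28 | r0:4,r1:Add3,r2:Mul2,r3:Add2,r4:5
c9: - | r0:4,r1:Add3,r2:Mul2,r3:Add2,r4:5
c10: - | r0:4,r1:Add3,r2:Mul2,r3:Add2,r4:5
c11: CDB Add2=23 | r0:4,r1:Add3,r2:Mul2,r3:23,r4:5
c12: - | r0:4,r1:Add3,r2:Mul2,r3:23,r4:5
c13: - | r0:4,r1:Add3,r2:Mul2,r3:23,r4:5

STATUS = VALUE 23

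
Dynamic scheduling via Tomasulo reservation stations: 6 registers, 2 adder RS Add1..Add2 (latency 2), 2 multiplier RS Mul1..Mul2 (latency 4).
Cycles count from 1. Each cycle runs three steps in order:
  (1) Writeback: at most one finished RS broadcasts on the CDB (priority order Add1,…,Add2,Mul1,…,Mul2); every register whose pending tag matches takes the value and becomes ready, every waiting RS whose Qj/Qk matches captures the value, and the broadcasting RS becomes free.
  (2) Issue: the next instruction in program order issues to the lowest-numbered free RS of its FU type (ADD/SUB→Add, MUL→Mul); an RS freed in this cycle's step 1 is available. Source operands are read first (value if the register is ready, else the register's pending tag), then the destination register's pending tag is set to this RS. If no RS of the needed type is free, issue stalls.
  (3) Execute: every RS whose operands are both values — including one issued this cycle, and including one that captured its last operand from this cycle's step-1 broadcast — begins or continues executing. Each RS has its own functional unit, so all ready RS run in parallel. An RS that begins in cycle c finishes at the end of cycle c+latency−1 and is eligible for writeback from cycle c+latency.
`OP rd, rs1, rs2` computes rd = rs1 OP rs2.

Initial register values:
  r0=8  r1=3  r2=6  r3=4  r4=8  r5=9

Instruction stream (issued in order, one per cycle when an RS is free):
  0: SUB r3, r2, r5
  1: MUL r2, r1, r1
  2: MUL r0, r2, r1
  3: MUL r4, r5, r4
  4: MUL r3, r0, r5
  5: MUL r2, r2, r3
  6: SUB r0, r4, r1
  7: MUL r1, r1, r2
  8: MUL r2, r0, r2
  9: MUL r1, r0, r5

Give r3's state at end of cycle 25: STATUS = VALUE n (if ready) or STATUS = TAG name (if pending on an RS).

cycle 1: issue SUB r3<-Add1 // r0:8,r1:3,r2:6,r3:Add1,r4:8,r5:9
cycle 2: issue MUL r2<-Mul1 // r0:8,r1:3,r2:Mul1,r3:Add1,r4:8,r5:9
cycle 3: CDB Add1=-3; issue MUL r0<-Mul2 // r0:Mul2,r1:3,r2:Mul1,r3:-3,r4:8,r5:9
cycle 4: stall // r0:Mul2,r1:3,r2:Mul1,r3:-3,r4:8,r5:9
cycle 5: stall // r0:Mul2,r1:3,r2:Mul1,r3:-3,r4:8,r5:9
cycle 6: CDB Mul1=9; issue MUL r4<-Mul1 // r0:Mul2,r1:3,r2:9,r3:-3,r4:Mul1,r5:9
cycle 7: stall // r0:Mul2,r1:3,r2:9,r3:-3,r4:Mul1,r5:9
cycle 8: stall // r0:Mul2,r1:3,r2:9,r3:-3,r4:Mul1,r5:9
cycle 9: stall // r0:Mul2,r1:3,r2:9,r3:-3,r4:Mul1,r5:9
cycle 10: CDB Mul1=72; issue MUL r3<-Mul1 // r0:Mul2,r1:3,r2:9,r3:Mul1,r4:72,r5:9
cycle 11: CDB Mul2=27; issue MUL r2<-Mul2 // r0:27,r1:3,r2:Mul2,r3:Mul1,r4:72,r5:9
cycle 12: issue SUB r0<-Add1 // r0:Add1,r1:3,r2:Mul2,r3:Mul1,r4:72,r5:9
cycle 13: stall // r0:Add1,r1:3,r2:Mul2,r3:Mul1,r4:72,r5:9
cycle 14: CDB Add1=69; stall // r0:69,r1:3,r2:Mul2,r3:Mul1,r4:72,r5:9
cycle 15: CDB Mul1=243; issue MUL r1<-Mul1 // r0:69,r1:Mul1,r2:Mul2,r3:243,r4:72,r5:9
cycle 16: stall // r0:69,r1:Mul1,r2:Mul2,r3:243,r4:72,r5:9
cycle 17: stall // r0:69,r1:Mul1,r2:Mul2,r3:243,r4:72,r5:9
cycle 18: stall // r0:69,r1:Mul1,r2:Mul2,r3:243,r4:72,r5:9
cycle 19: CDB Mul2=2187; issue MUL r2<-Mul2 // r0:69,r1:Mul1,r2:Mul2,r3:243,r4:72,r5:9
cycle 20: stall // r0:69,r1:Mul1,r2:Mul2,r3:243,r4:72,r5:9
cycle 21: stall // r0:69,r1:Mul1,r2:Mul2,r3:243,r4:72,r5:9
cycle 22: stall // r0:69,r1:Mul1,r2:Mul2,r3:243,r4:72,r5:9
cycle 23: CDB Mul1=6561; issue MUL r1<-Mul1 // r0:69,r1:Mul1,r2:Mul2,r3:243,r4:72,r5:9
cycle 24: CDB Mul2=150903 // r0:69,r1:Mul1,r2:150903,r3:243,r4:72,r5:9
cycle 25: - // r0:69,r1:Mul1,r2:150903,r3:243,r4:72,r5:9

STATUS = VALUE 243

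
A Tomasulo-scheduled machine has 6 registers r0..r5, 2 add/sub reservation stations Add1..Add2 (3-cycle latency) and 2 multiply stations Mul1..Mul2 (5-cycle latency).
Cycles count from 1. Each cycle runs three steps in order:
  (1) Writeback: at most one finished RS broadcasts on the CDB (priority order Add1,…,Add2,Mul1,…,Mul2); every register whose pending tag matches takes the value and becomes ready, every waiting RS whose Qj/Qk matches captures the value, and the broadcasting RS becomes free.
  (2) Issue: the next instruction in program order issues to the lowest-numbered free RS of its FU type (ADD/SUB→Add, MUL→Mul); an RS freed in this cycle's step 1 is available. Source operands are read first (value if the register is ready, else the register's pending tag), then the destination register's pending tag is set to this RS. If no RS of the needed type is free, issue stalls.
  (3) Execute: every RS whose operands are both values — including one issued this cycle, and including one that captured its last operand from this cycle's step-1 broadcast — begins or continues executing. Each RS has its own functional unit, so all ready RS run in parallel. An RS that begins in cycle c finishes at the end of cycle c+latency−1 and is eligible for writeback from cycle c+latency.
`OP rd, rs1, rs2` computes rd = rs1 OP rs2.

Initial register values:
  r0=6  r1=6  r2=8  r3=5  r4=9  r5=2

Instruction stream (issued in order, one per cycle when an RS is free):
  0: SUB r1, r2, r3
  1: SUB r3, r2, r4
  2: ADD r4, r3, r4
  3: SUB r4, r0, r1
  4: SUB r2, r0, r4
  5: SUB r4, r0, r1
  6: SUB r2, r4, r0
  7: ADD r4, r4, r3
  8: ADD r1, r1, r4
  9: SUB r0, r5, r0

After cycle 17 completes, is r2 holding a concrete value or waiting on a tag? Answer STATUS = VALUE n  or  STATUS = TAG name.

cycle 1: issue SUB r1<-Add1 // r0:6,r1:Add1,r2:8,r3:5,r4:9,r5:2
cycle 2: issue SUB r3<-Add2 // r0:6,r1:Add1,r2:8,r3:Add2,r4:9,r5:2
cycle 3: stall // r0:6,r1:Add1,r2:8,r3:Add2,r4:9,r5:2
cycle 4: CDB Add1=3; issue ADD r4<-Add1 // r0:6,r1:3,r2:8,r3:Add2,r4:Add1,r5:2
cycle 5: CDB Add2=-1; issue SUB r4<-Add2 // r0:6,r1:3,r2:8,r3:-1,r4:Add2,r5:2
cycle 6: stall // r0:6,r1:3,r2:8,r3:-1,r4:Add2,r5:2
cycle 7: stall // r0:6,r1:3,r2:8,r3:-1,r4:Add2,r5:2
cycle 8: CDB Add1=8; issue SUB r2<-Add1 // r0:6,r1:3,r2:Add1,r3:-1,r4:Add2,r5:2
cycle 9: CDB Add2=3; issue SUB r4<-Add2 // r0:6,r1:3,r2:Add1,r3:-1,r4:Add2,r5:2
cycle 10: stall // r0:6,r1:3,r2:Add1,r3:-1,r4:Add2,r5:2
cycle 11: stall // r0:6,r1:3,r2:Add1,r3:-1,r4:Add2,r5:2
cycle 12: CDB Add1=3; issue SUB r2<-Add1 // r0:6,r1:3,r2:Add1,r3:-1,r4:Add2,r5:2
cycle 13: CDB Add2=3; issue ADD r4<-Add2 // r0:6,r1:3,r2:Add1,r3:-1,r4:Add2,r5:2
cycle 14: stall // r0:6,r1:3,r2:Add1,r3:-1,r4:Add2,r5:2
cycle 15: stall // r0:6,r1:3,r2:Add1,r3:-1,r4:Add2,r5:2
cycle 16: CDB Add1=-3; issue ADD r1<-Add1 // r0:6,r1:Add1,r2:-3,r3:-1,r4:Add2,r5:2
cycle 17: CDB Add2=2; issue SUB r0<-Add2 // r0:Add2,r1:Add1,r2:-3,r3:-1,r4:2,r5:2

STATUS = VALUE -3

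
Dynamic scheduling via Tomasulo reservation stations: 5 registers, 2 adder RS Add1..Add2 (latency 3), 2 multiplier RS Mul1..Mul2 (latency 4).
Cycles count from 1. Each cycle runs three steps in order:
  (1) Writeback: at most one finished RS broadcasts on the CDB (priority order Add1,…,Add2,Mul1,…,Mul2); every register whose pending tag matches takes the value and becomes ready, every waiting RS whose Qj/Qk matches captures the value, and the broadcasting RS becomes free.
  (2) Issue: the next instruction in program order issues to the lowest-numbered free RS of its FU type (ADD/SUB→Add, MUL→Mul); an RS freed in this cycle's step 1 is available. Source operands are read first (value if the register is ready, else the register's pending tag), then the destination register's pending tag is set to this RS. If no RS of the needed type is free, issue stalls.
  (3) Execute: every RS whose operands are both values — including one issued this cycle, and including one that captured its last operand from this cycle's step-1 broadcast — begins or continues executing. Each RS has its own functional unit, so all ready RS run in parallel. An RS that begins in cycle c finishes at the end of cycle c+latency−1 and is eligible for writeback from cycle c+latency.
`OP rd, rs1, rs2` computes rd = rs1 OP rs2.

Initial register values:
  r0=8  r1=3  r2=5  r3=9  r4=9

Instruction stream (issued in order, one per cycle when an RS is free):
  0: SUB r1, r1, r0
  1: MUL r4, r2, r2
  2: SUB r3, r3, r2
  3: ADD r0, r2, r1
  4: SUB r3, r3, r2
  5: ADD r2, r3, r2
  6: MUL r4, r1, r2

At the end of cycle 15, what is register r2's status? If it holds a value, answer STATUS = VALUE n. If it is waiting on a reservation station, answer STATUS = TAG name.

cycle 1: issue SUB r1<-Add1 // r0:8,r1:Add1,r2:5,r3:9,r4:9
cycle 2: issue MUL r4<-Mul1 // r0:8,r1:Add1,r2:5,r3:9,r4:Mul1
cycle 3: issue SUB r3<-Add2 // r0:8,r1:Add1,r2:5,r3:Add2,r4:Mul1
cycle 4: CDB Add1=-5; issue ADD r0<-Add1 // r0:Add1,r1:-5,r2:5,r3:Add2,r4:Mul1
cycle 5: stall // r0:Add1,r1:-5,r2:5,r3:Add2,r4:Mul1
cycle 6: CDB Add2=4; issue SUB r3<-Add2 // r0:Add1,r1:-5,r2:5,r3:Add2,r4:Mul1
cycle 7: CDB Add1=0; issue ADD r2<-Add1 // r0:0,r1:-5,r2:Add1,r3:Add2,r4:Mul1
cycle 8: CDB Mul1=25; issue MUL r4<-Mul1 // r0:0,r1:-5,r2:Add1,r3:Add2,r4:Mul1
cycle 9: CDB Add2=-1 // r0:0,r1:-5,r2:Add1,r3:-1,r4:Mul1
cycle 10: - // r0:0,r1:-5,r2:Add1,r3:-1,r4:Mul1
cycle 11: - // r0:0,r1:-5,r2:Add1,r3:-1,r4:Mul1
cycle 12: CDB Add1=4 // r0:0,r1:-5,r2:4,r3:-1,r4:Mul1
cycle 13: - // r0:0,r1:-5,r2:4,r3:-1,r4:Mul1
cycle 14: - // r0:0,r1:-5,r2:4,r3:-1,r4:Mul1
cycle 15: - // r0:0,r1:-5,r2:4,r3:-1,r4:Mul1

STATUS = VALUE 4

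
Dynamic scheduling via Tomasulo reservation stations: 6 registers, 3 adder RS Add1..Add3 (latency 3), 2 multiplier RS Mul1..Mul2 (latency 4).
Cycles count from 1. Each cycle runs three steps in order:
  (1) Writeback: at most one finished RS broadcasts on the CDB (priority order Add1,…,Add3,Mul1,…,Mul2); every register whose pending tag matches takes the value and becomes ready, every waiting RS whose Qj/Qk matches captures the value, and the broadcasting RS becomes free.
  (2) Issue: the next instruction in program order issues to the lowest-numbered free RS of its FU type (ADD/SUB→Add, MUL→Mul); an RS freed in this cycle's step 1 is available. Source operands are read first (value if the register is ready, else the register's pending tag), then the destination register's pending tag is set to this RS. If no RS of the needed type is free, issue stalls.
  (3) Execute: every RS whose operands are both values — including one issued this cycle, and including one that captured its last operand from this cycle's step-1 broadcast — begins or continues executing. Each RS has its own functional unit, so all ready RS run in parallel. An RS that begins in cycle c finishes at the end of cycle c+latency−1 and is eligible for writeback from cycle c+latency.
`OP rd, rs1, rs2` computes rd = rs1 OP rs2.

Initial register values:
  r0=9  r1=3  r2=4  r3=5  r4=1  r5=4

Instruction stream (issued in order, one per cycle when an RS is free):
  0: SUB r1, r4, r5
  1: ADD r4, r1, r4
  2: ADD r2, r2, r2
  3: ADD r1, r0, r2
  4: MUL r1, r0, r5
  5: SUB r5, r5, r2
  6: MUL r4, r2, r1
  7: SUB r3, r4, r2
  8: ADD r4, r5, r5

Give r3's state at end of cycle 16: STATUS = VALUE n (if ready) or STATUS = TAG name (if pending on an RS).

STATUS = TAG Add2

cycle 1: issue SUB r1<-Add1 // r0:9,r1:Add1,r2:4,r3:5,r4:1,r5:4
cycle 2: issue ADD r4<-Add2 // r0:9,r1:Add1,r2:4,r3:5,r4:Add2,r5:4
cycle 3: issue ADD r2<-Add3 // r0:9,r1:Add1,r2:Add3,r3:5,r4:Add2,r5:4
cycle 4: CDB Add1=-3; issue ADD r1<-Add1 // r0:9,r1:Add1,r2:Add3,r3:5,r4:Add2,r5:4
cycle 5: issue MUL r1<-Mul1 // r0:9,r1:Mul1,r2:Add3,r3:5,r4:Add2,r5:4
cycle 6: CDB Add3=8; issue SUB r5<-Add3 // r0:9,r1:Mul1,r2:8,r3:5,r4:Add2,r5:Add3
cycle 7: CDB Add2=-2; issue MUL r4<-Mul2 // r0:9,r1:Mul1,r2:8,r3:5,r4:Mul2,r5:Add3
cycle 8: issue SUB r3<-Add2 // r0:9,r1:Mul1,r2:8,r3:Add2,r4:Mul2,r5:Add3
cycle 9: CDB Add1=17; issue ADD r4<-Add1 // r0:9,r1:Mul1,r2:8,r3:Add2,r4:Add1,r5:Add3
cycle 10: CDB Add3=-4 // r0:9,r1:Mul1,r2:8,r3:Add2,r4:Add1,r5:-4
cycle 11: CDB Mul1=36 // r0:9,r1:36,r2:8,r3:Add2,r4:Add1,r5:-4
cycle 12: - // r0:9,r1:36,r2:8,r3:Add2,r4:Add1,r5:-4
cycle 13: CDB Add1=-8 // r0:9,r1:36,r2:8,r3:Add2,r4:-8,r5:-4
cycle 14: - // r0:9,r1:36,r2:8,r3:Add2,r4:-8,r5:-4
cycle 15: CDB Mul2=288 // r0:9,r1:36,r2:8,r3:Add2,r4:-8,r5:-4
cycle 16: - // r0:9,r1:36,r2:8,r3:Add2,r4:-8,r5:-4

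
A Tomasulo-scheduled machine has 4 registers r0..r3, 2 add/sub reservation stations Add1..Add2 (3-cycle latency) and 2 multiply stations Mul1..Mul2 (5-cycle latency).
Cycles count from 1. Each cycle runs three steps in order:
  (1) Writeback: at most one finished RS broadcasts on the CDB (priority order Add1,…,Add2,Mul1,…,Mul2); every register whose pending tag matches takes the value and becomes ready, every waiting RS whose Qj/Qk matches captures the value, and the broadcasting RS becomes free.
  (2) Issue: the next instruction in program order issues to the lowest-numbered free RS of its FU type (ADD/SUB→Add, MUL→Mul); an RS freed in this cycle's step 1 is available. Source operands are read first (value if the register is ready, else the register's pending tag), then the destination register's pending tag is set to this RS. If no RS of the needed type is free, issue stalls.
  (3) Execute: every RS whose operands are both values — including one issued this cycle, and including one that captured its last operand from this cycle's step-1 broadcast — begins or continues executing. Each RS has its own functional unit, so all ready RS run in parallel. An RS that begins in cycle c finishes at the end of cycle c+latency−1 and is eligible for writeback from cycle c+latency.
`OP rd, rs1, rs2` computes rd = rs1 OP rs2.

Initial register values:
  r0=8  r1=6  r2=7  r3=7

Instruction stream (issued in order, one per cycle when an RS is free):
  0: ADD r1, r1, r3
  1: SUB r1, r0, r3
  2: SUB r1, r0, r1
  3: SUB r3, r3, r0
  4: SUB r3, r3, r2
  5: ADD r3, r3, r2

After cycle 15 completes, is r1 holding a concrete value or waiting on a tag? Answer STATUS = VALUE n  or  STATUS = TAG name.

STATUS = VALUE 7

cycle 1: issue ADD r1<-Add1 // r0:8,r1:Add1,r2:7,r3:7
cycle 2: issue SUB r1<-Add2 // r0:8,r1:Add2,r2:7,r3:7
cycle 3: stall // r0:8,r1:Add2,r2:7,r3:7
cycle 4: CDB Add1=13; issue SUB r1<-Add1 // r0:8,r1:Add1,r2:7,r3:7
cycle 5: CDB Add2=1; issue SUB r3<-Add2 // r0:8,r1:Add1,r2:7,r3:Add2
cycle 6: stall // r0:8,r1:Add1,r2:7,r3:Add2
cycle 7: stall // r0:8,r1:Add1,r2:7,r3:Add2
cycle 8: CDB Add1=7; issue SUB r3<-Add1 // r0:8,r1:7,r2:7,r3:Add1
cycle 9: CDB Add2=-1; issue ADD r3<-Add2 // r0:8,r1:7,r2:7,r3:Add2
cycle 10: - // r0:8,r1:7,r2:7,r3:Add2
cycle 11: - // r0:8,r1:7,r2:7,r3:Add2
cycle 12: CDB Add1=-8 // r0:8,r1:7,r2:7,r3:Add2
cycle 13: - // r0:8,r1:7,r2:7,r3:Add2
cycle 14: - // r0:8,r1:7,r2:7,r3:Add2
cycle 15: CDB Add2=-1 // r0:8,r1:7,r2:7,r3:-1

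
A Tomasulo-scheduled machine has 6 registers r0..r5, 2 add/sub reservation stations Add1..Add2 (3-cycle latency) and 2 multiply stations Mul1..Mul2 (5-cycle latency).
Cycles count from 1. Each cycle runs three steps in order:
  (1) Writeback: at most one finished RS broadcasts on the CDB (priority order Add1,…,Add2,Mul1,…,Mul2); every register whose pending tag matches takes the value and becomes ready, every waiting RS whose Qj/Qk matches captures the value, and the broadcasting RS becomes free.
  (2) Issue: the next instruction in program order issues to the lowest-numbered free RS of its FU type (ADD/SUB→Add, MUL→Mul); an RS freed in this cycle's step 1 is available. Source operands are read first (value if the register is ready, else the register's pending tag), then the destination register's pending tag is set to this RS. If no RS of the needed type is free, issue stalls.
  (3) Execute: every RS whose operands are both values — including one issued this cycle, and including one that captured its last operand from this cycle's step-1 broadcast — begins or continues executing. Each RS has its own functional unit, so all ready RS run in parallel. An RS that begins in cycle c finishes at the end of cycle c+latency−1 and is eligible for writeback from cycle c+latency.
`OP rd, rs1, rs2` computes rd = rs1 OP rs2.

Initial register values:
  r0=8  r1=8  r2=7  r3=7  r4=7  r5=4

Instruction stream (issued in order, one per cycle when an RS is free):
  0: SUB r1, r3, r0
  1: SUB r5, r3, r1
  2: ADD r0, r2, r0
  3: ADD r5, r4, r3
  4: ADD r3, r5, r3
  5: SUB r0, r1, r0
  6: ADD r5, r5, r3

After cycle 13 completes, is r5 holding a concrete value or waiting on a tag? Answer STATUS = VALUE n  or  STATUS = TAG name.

  c1: issue SUB r1<-Add1  regs: r0:8,r1:Add1,r2:7,r3:7,r4:7,r5:4
  c2: issue SUB r5<-Add2  regs: r0:8,r1:Add1,r2:7,r3:7,r4:7,r5:Add2
  c3: stall  regs: r0:8,r1:Add1,r2:7,r3:7,r4:7,r5:Add2
  c4: CDB Add1=-1; issue ADD r0<-Add1  regs: r0:Add1,r1:-1,r2:7,r3:7,r4:7,r5:Add2
  c5: stall  regs: r0:Add1,r1:-1,r2:7,r3:7,r4:7,r5:Add2
  c6: stall  regs: r0:Add1,r1:-1,r2:7,r3:7,r4:7,r5:Add2
  c7: CDB Add1=15; issue ADD r5<-Add1  regs: r0:15,r1:-1,r2:7,r3:7,r4:7,r5:Add1
  c8: CDB Add2=8; issue ADD r3<-Add2  regs: r0:15,r1:-1,r2:7,r3:Add2,r4:7,r5:Add1
  c9: stall  regs: r0:15,r1:-1,r2:7,r3:Add2,r4:7,r5:Add1
  c10: CDB Add1=14; issue SUB r0<-Add1  regs: r0:Add1,r1:-1,r2:7,r3:Add2,r4:7,r5:14
  c11: stall  regs: r0:Add1,r1:-1,r2:7,r3:Add2,r4:7,r5:14
  c12: stall  regs: r0:Add1,r1:-1,r2:7,r3:Add2,r4:7,r5:14
  c13: CDB Add1=-16; issue ADD r5<-Add1  regs: r0:-16,r1:-1,r2:7,r3:Add2,r4:7,r5:Add1

STATUS = TAG Add1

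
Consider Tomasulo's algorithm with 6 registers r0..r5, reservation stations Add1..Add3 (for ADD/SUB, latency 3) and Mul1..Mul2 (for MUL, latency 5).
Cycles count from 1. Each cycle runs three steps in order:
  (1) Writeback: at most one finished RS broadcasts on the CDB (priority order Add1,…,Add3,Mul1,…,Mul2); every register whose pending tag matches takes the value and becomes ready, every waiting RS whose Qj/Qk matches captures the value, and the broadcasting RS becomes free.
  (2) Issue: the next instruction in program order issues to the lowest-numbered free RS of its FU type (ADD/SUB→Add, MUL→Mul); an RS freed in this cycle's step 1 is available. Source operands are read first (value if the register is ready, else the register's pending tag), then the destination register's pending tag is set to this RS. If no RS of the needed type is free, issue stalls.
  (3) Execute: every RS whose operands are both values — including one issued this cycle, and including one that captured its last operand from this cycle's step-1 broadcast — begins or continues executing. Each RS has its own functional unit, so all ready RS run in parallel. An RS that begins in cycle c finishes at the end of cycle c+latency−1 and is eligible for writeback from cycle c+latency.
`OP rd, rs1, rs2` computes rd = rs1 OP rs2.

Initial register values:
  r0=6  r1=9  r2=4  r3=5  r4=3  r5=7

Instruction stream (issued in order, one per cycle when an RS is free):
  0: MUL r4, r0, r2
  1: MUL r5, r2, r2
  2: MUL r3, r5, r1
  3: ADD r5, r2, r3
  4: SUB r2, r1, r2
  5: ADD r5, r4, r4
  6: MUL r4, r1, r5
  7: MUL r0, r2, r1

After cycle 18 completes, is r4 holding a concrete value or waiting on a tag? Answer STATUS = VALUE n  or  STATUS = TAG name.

STATUS = VALUE 432

cycle 1: issue MUL r4<-Mul1 // r0:6,r1:9,r2:4,r3:5,r4:Mul1,r5:7
cycle 2: issue MUL r5<-Mul2 // r0:6,r1:9,r2:4,r3:5,r4:Mul1,r5:Mul2
cycle 3: stall // r0:6,r1:9,r2:4,r3:5,r4:Mul1,r5:Mul2
cycle 4: stall // r0:6,r1:9,r2:4,r3:5,r4:Mul1,r5:Mul2
cycle 5: stall // r0:6,r1:9,r2:4,r3:5,r4:Mul1,r5:Mul2
cycle 6: CDB Mul1=24; issue MUL r3<-Mul1 // r0:6,r1:9,r2:4,r3:Mul1,r4:24,r5:Mul2
cycle 7: CDB Mul2=16; issue ADD r5<-Add1 // r0:6,r1:9,r2:4,r3:Mul1,r4:24,r5:Add1
cycle 8: issue SUB r2<-Add2 // r0:6,r1:9,r2:Add2,r3:Mul1,r4:24,r5:Add1
cycle 9: issue ADD r5<-Add3 // r0:6,r1:9,r2:Add2,r3:Mul1,r4:24,r5:Add3
cycle 10: issue MUL r4<-Mul2 // r0:6,r1:9,r2:Add2,r3:Mul1,r4:Mul2,r5:Add3
cycle 11: CDB Add2=5; stall // r0:6,r1:9,r2:5,r3:Mul1,r4:Mul2,r5:Add3
cycle 12: CDB Add3=48; stall // r0:6,r1:9,r2:5,r3:Mul1,r4:Mul2,r5:48
cycle 13: CDB Mul1=144; issue MUL r0<-Mul1 // r0:Mul1,r1:9,r2:5,r3:144,r4:Mul2,r5:48
cycle 14: - // r0:Mul1,r1:9,r2:5,r3:144,r4:Mul2,r5:48
cycle 15: - // r0:Mul1,r1:9,r2:5,r3:144,r4:Mul2,r5:48
cycle 16: CDB Add1=148 // r0:Mul1,r1:9,r2:5,r3:144,r4:Mul2,r5:48
cycle 17: CDB Mul2=432 // r0:Mul1,r1:9,r2:5,r3:144,r4:432,r5:48
cycle 18: CDB Mul1=45 // r0:45,r1:9,r2:5,r3:144,r4:432,r5:48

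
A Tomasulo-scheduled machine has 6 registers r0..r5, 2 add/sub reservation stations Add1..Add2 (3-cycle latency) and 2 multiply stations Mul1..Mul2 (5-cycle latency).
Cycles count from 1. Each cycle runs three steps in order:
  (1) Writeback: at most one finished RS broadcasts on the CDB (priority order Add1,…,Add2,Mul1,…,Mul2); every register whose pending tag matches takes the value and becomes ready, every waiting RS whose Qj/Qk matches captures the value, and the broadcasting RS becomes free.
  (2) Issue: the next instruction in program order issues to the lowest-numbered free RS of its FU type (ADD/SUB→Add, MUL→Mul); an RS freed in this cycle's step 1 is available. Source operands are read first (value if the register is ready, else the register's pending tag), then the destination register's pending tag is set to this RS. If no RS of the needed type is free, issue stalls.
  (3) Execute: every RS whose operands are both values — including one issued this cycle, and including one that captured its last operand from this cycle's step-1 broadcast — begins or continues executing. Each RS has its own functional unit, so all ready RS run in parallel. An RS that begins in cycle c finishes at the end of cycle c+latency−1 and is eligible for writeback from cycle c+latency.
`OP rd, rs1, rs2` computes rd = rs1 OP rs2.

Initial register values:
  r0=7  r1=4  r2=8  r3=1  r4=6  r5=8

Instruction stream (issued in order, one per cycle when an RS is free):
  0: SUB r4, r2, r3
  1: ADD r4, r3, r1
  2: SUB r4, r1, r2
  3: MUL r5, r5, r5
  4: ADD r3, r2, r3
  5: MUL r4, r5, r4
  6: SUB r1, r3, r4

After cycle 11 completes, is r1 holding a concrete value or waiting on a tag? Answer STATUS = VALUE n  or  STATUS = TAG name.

STATUS = TAG Add1

cycle 1: issue SUB r4<-Add1 // r0:7,r1:4,r2:8,r3:1,r4:Add1,r5:8
cycle 2: issue ADD r4<-Add2 // r0:7,r1:4,r2:8,r3:1,r4:Add2,r5:8
cycle 3: stall // r0:7,r1:4,r2:8,r3:1,r4:Add2,r5:8
cycle 4: CDB Add1=7; issue SUB r4<-Add1 // r0:7,r1:4,r2:8,r3:1,r4:Add1,r5:8
cycle 5: CDB Add2=5; issue MUL r5<-Mul1 // r0:7,r1:4,r2:8,r3:1,r4:Add1,r5:Mul1
cycle 6: issue ADD r3<-Add2 // r0:7,r1:4,r2:8,r3:Add2,r4:Add1,r5:Mul1
cycle 7: CDB Add1=-4; issue MUL r4<-Mul2 // r0:7,r1:4,r2:8,r3:Add2,r4:Mul2,r5:Mul1
cycle 8: issue SUB r1<-Add1 // r0:7,r1:Add1,r2:8,r3:Add2,r4:Mul2,r5:Mul1
cycle 9: CDB Add2=9 // r0:7,r1:Add1,r2:8,r3:9,r4:Mul2,r5:Mul1
cycle 10: CDB Mul1=64 // r0:7,r1:Add1,r2:8,r3:9,r4:Mul2,r5:64
cycle 11: - // r0:7,r1:Add1,r2:8,r3:9,r4:Mul2,r5:64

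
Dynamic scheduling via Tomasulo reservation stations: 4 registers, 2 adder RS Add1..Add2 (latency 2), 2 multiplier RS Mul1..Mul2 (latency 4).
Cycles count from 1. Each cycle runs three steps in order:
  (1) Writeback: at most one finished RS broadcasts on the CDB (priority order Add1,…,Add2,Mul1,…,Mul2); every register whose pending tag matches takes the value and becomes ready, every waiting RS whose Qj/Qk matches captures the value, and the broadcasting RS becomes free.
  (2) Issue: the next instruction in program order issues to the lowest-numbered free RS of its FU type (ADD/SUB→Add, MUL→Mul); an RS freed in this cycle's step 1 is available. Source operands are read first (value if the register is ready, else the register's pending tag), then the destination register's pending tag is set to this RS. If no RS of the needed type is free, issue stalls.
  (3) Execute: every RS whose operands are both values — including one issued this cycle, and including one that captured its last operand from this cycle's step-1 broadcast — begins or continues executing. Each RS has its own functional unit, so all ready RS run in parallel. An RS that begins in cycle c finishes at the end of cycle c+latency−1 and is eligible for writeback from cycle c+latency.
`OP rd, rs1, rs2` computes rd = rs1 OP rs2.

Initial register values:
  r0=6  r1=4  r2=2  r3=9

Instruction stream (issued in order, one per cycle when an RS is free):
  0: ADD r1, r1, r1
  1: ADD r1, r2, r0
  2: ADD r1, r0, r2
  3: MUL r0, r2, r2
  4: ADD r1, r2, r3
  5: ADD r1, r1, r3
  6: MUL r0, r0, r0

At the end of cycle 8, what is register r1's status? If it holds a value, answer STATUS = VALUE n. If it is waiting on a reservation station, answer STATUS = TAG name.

c1: issue ADD r1<-Add1 | r0:6,r1:Add1,r2:2,r3:9
c2: issue ADD r1<-Add2 | r0:6,r1:Add2,r2:2,r3:9
c3: CDB Add1=8; issue ADD r1<-Add1 | r0:6,r1:Add1,r2:2,r3:9
c4: CDB Add2=8; issue MUL r0<-Mul1 | r0:Mul1,r1:Add1,r2:2,r3:9
c5: CDB Add1=8; issue ADD r1<-Add1 | r0:Mul1,r1:Add1,r2:2,r3:9
c6: issue ADD r1<-Add2 | r0:Mul1,r1:Add2,r2:2,r3:9
c7: CDB Add1=11; issue MUL r0<-Mul2 | r0:Mul2,r1:Add2,r2:2,r3:9
c8: CDB Mul1=4 | r0:Mul2,r1:Add2,r2:2,r3:9

STATUS = TAG Add2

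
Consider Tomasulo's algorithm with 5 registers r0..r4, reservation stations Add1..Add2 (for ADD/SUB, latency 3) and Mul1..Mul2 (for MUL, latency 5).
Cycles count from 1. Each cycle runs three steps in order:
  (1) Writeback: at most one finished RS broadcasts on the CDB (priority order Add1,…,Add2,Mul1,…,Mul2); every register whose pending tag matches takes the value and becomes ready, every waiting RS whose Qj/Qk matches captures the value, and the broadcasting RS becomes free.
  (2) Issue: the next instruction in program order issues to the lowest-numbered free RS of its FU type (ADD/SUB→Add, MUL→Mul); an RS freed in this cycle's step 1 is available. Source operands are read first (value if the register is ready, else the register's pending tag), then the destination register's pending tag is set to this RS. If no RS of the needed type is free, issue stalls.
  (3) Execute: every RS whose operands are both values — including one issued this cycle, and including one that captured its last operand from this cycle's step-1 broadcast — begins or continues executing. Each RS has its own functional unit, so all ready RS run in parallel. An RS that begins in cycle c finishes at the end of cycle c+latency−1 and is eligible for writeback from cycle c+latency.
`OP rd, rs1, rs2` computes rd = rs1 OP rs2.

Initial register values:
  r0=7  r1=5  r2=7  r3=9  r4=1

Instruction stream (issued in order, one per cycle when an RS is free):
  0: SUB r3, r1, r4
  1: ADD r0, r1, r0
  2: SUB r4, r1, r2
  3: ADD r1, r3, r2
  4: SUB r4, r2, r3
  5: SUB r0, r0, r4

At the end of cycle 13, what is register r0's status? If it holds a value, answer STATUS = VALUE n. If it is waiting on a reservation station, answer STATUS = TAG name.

  c1: issue SUB r3<-Add1  regs: r0:7,r1:5,r2:7,r3:Add1,r4:1
  c2: issue ADD r0<-Add2  regs: r0:Add2,r1:5,r2:7,r3:Add1,r4:1
  c3: stall  regs: r0:Add2,r1:5,r2:7,r3:Add1,r4:1
  c4: CDB Add1=4; issue SUB r4<-Add1  regs: r0:Add2,r1:5,r2:7,r3:4,r4:Add1
  c5: CDB Add2=12; issue ADD r1<-Add2  regs: r0:12,r1:Add2,r2:7,r3:4,r4:Add1
  c6: stall  regs: r0:12,r1:Add2,r2:7,r3:4,r4:Add1
  c7: CDB Add1=-2; issue SUB r4<-Add1  regs: r0:12,r1:Add2,r2:7,r3:4,r4:Add1
  c8: CDB Add2=11; issue SUB r0<-Add2  regs: r0:Add2,r1:11,r2:7,r3:4,r4:Add1
  c9: -  regs: r0:Add2,r1:11,r2:7,r3:4,r4:Add1
  c10: CDB Add1=3  regs: r0:Add2,r1:11,r2:7,r3:4,r4:3
  c11: -  regs: r0:Add2,r1:11,r2:7,r3:4,r4:3
  c12: -  regs: r0:Add2,r1:11,r2:7,r3:4,r4:3
  c13: CDB Add2=9  regs: r0:9,r1:11,r2:7,r3:4,r4:3

STATUS = VALUE 9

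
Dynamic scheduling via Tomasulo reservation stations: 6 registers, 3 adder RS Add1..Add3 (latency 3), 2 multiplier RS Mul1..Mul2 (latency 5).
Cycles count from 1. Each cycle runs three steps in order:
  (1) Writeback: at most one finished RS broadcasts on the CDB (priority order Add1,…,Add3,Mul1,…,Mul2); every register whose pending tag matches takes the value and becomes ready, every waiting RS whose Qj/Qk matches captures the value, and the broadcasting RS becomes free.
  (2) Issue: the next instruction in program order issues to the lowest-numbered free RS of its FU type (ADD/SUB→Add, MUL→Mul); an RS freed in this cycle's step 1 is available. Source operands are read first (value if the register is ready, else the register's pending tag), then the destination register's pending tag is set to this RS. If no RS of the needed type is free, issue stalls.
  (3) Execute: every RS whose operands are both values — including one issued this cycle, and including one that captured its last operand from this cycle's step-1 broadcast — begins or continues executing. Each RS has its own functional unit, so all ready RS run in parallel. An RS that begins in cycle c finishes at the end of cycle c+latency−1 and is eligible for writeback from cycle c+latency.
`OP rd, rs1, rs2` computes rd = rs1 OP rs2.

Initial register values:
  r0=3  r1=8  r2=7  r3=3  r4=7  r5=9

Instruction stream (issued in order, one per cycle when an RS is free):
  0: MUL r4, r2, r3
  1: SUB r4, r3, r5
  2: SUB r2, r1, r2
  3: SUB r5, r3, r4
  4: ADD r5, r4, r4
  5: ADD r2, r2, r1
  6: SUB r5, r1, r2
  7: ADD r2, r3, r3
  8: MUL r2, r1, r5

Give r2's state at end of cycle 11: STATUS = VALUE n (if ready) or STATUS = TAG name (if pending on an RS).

  c1: issue MUL r4<-Mul1  regs: r0:3,r1:8,r2:7,r3:3,r4:Mul1,r5:9
  c2: issue SUB r4<-Add1  regs: r0:3,r1:8,r2:7,r3:3,r4:Add1,r5:9
  c3: issue SUB r2<-Add2  regs: r0:3,r1:8,r2:Add2,r3:3,r4:Add1,r5:9
  c4: issue SUB r5<-Add3  regs: r0:3,r1:8,r2:Add2,r3:3,r4:Add1,r5:Add3
  c5: CDB Add1=-6; issue ADD r5<-Add1  regs: r0:3,r1:8,r2:Add2,r3:3,r4:-6,r5:Add1
  c6: CDB Add2=1; issue ADD r2<-Add2  regs: r0:3,r1:8,r2:Add2,r3:3,r4:-6,r5:Add1
  c7: CDB Mul1=21; stall  regs: r0:3,r1:8,r2:Add2,r3:3,r4:-6,r5:Add1
  c8: CDB Add1=-12; issue SUB r5<-Add1  regs: r0:3,r1:8,r2:Add2,r3:3,r4:-6,r5:Add1
  c9: CDB Add2=9; issue ADD r2<-Add2  regs: r0:3,r1:8,r2:Add2,r3:3,r4:-6,r5:Add1
  c10: CDB Add3=9; issue MUL r2<-Mul1  regs: r0:3,r1:8,r2:Mul1,r3:3,r4:-6,r5:Add1
  c11: -  regs: r0:3,r1:8,r2:Mul1,r3:3,r4:-6,r5:Add1

STATUS = TAG Mul1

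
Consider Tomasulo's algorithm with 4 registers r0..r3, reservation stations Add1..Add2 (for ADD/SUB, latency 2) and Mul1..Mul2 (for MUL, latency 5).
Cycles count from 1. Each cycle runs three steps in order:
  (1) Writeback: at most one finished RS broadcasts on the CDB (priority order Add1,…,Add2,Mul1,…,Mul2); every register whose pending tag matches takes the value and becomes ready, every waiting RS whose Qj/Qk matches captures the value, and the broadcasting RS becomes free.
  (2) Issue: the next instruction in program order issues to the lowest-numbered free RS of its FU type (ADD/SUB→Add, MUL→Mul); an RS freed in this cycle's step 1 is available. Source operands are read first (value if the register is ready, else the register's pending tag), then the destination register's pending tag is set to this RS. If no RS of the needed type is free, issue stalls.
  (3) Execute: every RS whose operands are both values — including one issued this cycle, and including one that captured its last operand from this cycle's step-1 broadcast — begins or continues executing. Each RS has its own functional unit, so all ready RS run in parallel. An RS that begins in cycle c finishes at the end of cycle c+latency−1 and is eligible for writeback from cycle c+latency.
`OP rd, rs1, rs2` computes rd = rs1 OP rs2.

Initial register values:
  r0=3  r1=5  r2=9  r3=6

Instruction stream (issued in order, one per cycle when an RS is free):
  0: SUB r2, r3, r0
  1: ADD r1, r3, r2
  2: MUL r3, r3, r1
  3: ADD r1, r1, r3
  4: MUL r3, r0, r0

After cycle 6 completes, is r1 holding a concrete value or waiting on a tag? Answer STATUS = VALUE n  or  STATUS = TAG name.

c1: issue SUB r2<-Add1 | r0:3,r1:5,r2:Add1,r3:6
c2: issue ADD r1<-Add2 | r0:3,r1:Add2,r2:Add1,r3:6
c3: CDB Add1=3; issue MUL r3<-Mul1 | r0:3,r1:Add2,r2:3,r3:Mul1
c4: issue ADD r1<-Add1 | r0:3,r1:Add1,r2:3,r3:Mul1
c5: CDB Add2=9; issue MUL r3<-Mul2 | r0:3,r1:Add1,r2:3,r3:Mul2
c6: - | r0:3,r1:Add1,r2:3,r3:Mul2

STATUS = TAG Add1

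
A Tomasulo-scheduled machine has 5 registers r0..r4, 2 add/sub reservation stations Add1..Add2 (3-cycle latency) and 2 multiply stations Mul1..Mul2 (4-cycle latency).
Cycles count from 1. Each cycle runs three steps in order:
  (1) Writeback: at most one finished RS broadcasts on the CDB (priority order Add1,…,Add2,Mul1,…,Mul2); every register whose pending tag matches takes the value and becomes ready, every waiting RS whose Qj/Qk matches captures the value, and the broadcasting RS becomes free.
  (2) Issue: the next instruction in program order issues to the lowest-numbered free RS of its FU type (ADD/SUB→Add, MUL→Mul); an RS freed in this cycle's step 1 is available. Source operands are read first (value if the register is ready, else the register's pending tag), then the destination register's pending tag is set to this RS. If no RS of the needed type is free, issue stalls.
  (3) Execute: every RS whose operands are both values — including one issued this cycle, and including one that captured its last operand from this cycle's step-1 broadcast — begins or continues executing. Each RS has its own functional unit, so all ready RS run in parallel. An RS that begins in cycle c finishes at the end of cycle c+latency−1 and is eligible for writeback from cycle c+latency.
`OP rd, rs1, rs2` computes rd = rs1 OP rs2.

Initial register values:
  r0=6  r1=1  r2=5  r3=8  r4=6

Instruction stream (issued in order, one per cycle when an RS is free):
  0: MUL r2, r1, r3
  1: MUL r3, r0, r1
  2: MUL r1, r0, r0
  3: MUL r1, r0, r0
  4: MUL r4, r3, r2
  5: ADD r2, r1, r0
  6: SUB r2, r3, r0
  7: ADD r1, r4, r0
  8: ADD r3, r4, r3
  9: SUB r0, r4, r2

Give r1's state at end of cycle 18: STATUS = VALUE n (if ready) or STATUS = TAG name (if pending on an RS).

STATUS = VALUE 54

c1: issue MUL r2<-Mul1 | r0:6,r1:1,r2:Mul1,r3:8,r4:6
c2: issue MUL r3<-Mul2 | r0:6,r1:1,r2:Mul1,r3:Mul2,r4:6
c3: stall | r0:6,r1:1,r2:Mul1,r3:Mul2,r4:6
c4: stall | r0:6,r1:1,r2:Mul1,r3:Mul2,r4:6
c5: CDB Mul1=8; issue MUL r1<-Mul1 | r0:6,r1:Mul1,r2:8,r3:Mul2,r4:6
c6: CDB Mul2=6; issue MUL r1<-Mul2 | r0:6,r1:Mul2,r2:8,r3:6,r4:6
c7: stall | r0:6,r1:Mul2,r2:8,r3:6,r4:6
c8: stall | r0:6,r1:Mul2,r2:8,r3:6,r4:6
c9: CDB Mul1=36; issue MUL r4<-Mul1 | r0:6,r1:Mul2,r2:8,r3:6,r4:Mul1
c10: CDB Mul2=36; issue ADD r2<-Add1 | r0:6,r1:36,r2:Add1,r3:6,r4:Mul1
c11: issue SUB r2<-Add2 | r0:6,r1:36,r2:Add2,r3:6,r4:Mul1
c12: stall | r0:6,r1:36,r2:Add2,r3:6,r4:Mul1
c13: CDB Add1=42; issue ADD r1<-Add1 | r0:6,r1:Add1,r2:Add2,r3:6,r4:Mul1
c14: CDB Add2=0; issue ADD r3<-Add2 | r0:6,r1:Add1,r2:0,r3:Add2,r4:Mul1
c15: CDB Mul1=48; stall | r0:6,r1:Add1,r2:0,r3:Add2,r4:48
c16: stall | r0:6,r1:Add1,r2:0,r3:Add2,r4:48
c17: stall | r0:6,r1:Add1,r2:0,r3:Add2,r4:48
c18: CDB Add1=54; issue SUB r0<-Add1 | r0:Add1,r1:54,r2:0,r3:Add2,r4:48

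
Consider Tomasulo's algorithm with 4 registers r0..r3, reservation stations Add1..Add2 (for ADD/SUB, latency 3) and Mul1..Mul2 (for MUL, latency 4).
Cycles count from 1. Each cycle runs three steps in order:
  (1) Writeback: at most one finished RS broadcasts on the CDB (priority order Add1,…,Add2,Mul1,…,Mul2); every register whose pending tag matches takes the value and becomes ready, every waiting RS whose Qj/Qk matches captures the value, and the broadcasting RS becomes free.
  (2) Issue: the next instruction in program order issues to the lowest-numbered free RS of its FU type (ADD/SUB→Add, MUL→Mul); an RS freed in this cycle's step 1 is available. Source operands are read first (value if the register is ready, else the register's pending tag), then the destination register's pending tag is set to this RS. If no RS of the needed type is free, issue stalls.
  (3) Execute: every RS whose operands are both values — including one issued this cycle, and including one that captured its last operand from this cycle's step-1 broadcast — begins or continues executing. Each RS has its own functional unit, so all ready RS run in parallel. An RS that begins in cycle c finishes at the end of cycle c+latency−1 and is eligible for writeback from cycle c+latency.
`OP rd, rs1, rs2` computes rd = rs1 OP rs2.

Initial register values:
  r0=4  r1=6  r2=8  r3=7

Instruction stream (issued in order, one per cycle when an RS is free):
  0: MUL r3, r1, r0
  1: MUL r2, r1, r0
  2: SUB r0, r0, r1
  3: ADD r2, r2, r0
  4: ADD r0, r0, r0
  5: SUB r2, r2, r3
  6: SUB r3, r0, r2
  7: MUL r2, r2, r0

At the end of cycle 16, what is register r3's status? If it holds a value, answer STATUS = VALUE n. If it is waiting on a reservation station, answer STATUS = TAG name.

c1: issue MUL r3<-Mul1 | r0:4,r1:6,r2:8,r3:Mul1
c2: issue MUL r2<-Mul2 | r0:4,r1:6,r2:Mul2,r3:Mul1
c3: issue SUB r0<-Add1 | r0:Add1,r1:6,r2:Mul2,r3:Mul1
c4: issue ADD r2<-Add2 | r0:Add1,r1:6,r2:Add2,r3:Mul1
c5: CDB Mul1=24; stall | r0:Add1,r1:6,r2:Add2,r3:24
c6: CDB Add1=-2; issue ADD r0<-Add1 | r0:Add1,r1:6,r2:Add2,r3:24
c7: CDB Mul2=24; stall | r0:Add1,r1:6,r2:Add2,r3:24
c8: stall | r0:Add1,r1:6,r2:Add2,r3:24
c9: CDB Add1=-4; issue SUB r2<-Add1 | r0:-4,r1:6,r2:Add1,r3:24
c10: CDB Add2=22; issue SUB r3<-Add2 | r0:-4,r1:6,r2:Add1,r3:Add2
c11: issue MUL r2<-Mul1 | r0:-4,r1:6,r2:Mul1,r3:Add2
c12: - | r0:-4,r1:6,r2:Mul1,r3:Add2
c13: CDB Add1=-2 | r0:-4,r1:6,r2:Mul1,r3:Add2
c14: - | r0:-4,r1:6,r2:Mul1,r3:Add2
c15: - | r0:-4,r1:6,r2:Mul1,r3:Add2
c16: CDB Add2=-2 | r0:-4,r1:6,r2:Mul1,r3:-2

STATUS = VALUE -2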